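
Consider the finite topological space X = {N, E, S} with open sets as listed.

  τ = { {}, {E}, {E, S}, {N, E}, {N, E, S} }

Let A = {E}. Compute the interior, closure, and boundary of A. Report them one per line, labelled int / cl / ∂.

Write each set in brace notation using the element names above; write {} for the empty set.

int(A) = {E}
cl(A)  = {N, E, S}
∂A     = {N, S}

opens ⊆ A: {}, {E}; union → int = {E}
complement {N, S}; its interior {}; cl(A) = X∖{} = {N, E, S}
boundary = {N, E, S} ∖ {E} = {N, S}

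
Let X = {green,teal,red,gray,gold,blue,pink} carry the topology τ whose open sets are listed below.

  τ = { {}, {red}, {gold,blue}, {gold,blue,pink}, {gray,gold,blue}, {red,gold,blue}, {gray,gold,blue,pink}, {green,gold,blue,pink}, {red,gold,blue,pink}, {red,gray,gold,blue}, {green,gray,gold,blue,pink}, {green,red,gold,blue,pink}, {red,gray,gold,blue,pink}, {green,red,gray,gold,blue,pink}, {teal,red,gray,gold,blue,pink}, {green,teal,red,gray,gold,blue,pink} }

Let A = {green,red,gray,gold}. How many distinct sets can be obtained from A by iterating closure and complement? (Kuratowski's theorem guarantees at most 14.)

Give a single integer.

8

cl via duality: int({teal,blue,pink}) = {}, so X∖{} = {green,teal,red,gray,gold,blue,pink}
Write k for closure, c for complement:
  1. A     = {green,red,gray,gold}
  2. kA    = {green,teal,red,gray,gold,blue,pink}
  3. cA    = {teal,blue,pink}
  4. ckA   = {}
  5. kcA   = {green,teal,gray,gold,blue,pink}
  6. ckcA  = {red}
  7. kckcA = {teal,red}
  8. ckckcA = {green,gray,gold,blue,pink}
applying k or c yields no new set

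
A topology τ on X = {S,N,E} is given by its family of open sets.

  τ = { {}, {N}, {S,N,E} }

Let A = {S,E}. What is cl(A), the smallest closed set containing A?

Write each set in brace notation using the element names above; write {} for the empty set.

{S,E}

closure: X∖int(X∖A) = X∖{N} = {S,E}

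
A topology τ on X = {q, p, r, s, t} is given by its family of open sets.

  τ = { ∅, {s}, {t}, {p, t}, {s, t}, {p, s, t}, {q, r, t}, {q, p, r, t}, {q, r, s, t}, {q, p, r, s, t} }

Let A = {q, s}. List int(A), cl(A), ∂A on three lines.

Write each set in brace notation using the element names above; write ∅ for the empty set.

opens ⊆ A: ∅, {s}; union → int = {s}
complement {p, r, t}; its interior {p, t}; cl(A) = X∖{p, t} = {q, r, s}
boundary = {q, r, s} ∖ {s} = {q, r}

int(A) = {s}
cl(A)  = {q, r, s}
∂A     = {q, r}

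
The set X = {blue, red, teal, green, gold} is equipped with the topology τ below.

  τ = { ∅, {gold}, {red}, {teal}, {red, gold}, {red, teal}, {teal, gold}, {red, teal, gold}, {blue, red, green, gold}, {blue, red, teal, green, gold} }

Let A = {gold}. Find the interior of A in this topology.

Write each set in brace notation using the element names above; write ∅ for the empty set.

open subsets of A: ∅, {gold}; so int(A) = {gold}

{gold}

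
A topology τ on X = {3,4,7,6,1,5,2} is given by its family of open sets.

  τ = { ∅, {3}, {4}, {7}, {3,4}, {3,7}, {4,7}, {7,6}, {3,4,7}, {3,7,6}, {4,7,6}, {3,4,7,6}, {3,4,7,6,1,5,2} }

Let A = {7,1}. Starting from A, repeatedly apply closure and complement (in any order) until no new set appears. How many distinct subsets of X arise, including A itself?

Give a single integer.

cl via duality: int({3,4,6,5,2}) = {3,4}, so X∖{3,4} = {7,6,1,5,2}
Write k for closure, c for complement:
  1. A     = {7,1}
  2. kA    = {7,6,1,5,2}
  3. cA    = {3,4,6,5,2}
  4. ckA   = {3,4}
  5. kcA   = {3,4,6,1,5,2}
  6. kckA  = {3,4,1,5,2}
  7. ckcA  = {7}
  8. ckckA = {7,6}
applying k or c yields no new set

8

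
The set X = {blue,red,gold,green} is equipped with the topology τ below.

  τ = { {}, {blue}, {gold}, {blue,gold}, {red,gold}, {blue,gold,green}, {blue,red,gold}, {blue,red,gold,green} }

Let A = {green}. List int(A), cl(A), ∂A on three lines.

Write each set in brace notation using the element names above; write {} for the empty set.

int(A) = {}
cl(A)  = {green}
∂A     = {green}

U open, U⊆A: {}. int(A) = ⋃ = {}
X∖A={blue,red,gold}, int(X∖A)={blue,red,gold}, hence cl(A)={green}
∂A: remove int from cl → {green}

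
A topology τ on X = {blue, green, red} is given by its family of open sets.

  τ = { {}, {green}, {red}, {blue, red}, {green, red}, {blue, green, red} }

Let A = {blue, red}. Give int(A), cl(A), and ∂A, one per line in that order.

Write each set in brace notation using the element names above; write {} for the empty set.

opens ⊆ A: {}, {red}, {blue, red}; union → int = {blue, red}
complement {green}; its interior {green}; cl(A) = X∖{green} = {blue, red}
boundary = {blue, red} ∖ {blue, red} = {}

int(A) = {blue, red}
cl(A)  = {blue, red}
∂A     = {}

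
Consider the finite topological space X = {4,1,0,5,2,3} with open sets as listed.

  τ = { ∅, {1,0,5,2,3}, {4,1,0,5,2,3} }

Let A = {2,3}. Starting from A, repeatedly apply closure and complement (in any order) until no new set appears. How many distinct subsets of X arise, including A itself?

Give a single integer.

cl via duality: int({4,1,0,5}) = ∅, so X∖∅ = {4,1,0,5,2,3}
Write k for closure, c for complement:
  1. A     = {2,3}
  2. kA    = {4,1,0,5,2,3}
  3. cA    = {4,1,0,5}
  4. ckA   = ∅
applying k or c yields no new set

4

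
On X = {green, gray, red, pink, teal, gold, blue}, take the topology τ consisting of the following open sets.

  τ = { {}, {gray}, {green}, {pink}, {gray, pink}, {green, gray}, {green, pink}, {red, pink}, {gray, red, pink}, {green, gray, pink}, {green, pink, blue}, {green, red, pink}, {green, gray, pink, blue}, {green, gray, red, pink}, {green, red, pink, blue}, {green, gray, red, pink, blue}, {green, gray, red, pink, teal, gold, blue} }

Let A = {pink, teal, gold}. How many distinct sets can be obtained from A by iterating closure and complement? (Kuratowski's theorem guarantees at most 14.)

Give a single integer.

complement {green, gray, red, blue}; its interior {green, gray}; cl(A) = X∖{green, gray} = {red, pink, teal, gold, blue}
With k = closure, c = complement:
  1. A     = {pink, teal, gold}
  2. kA    = {red, pink, teal, gold, blue}
  3. cA    = {green, gray, red, blue}
  4. ckA   = {green, gray}
  5. kcA   = {green, gray, red, teal, gold, blue}
  6. kckA  = {green, gray, teal, gold, blue}
  7. ckcA  = {pink}
  8. ckckA = {red, pink}
k, c of each give nothing new

8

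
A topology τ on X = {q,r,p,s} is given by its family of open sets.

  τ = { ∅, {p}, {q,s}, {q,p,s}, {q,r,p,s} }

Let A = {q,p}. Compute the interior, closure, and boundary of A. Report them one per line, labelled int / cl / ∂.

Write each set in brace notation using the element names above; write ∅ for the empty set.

int(A) = {p}
cl(A)  = {q,r,p,s}
∂A     = {q,r,s}

interior: largest open inside A is {p} (from ∅, {p})
cl via duality: int({r,s}) = ∅, so X∖∅ = {q,r,p,s}
cl∖int = {q,r,s}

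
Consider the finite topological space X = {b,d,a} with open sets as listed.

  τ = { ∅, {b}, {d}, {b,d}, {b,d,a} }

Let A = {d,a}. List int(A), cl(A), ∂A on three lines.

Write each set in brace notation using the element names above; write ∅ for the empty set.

U open, U⊆A: ∅, {d}. int(A) = ⋃ = {d}
X∖A={b}, int(X∖A)={b}, hence cl(A)={d,a}
∂A: remove int from cl → {a}

int(A) = {d}
cl(A)  = {d,a}
∂A     = {a}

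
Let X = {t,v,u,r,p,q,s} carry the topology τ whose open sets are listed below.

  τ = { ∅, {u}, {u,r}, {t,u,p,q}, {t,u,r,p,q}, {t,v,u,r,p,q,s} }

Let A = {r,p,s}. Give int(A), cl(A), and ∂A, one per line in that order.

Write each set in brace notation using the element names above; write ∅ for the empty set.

U open, U⊆A: ∅. int(A) = ⋃ = ∅
X∖A={t,v,u,q}, int(X∖A)={u}, hence cl(A)={t,v,r,p,q,s}
∂A: remove int from cl → {t,v,r,p,q,s}

int(A) = ∅
cl(A)  = {t,v,r,p,q,s}
∂A     = {t,v,r,p,q,s}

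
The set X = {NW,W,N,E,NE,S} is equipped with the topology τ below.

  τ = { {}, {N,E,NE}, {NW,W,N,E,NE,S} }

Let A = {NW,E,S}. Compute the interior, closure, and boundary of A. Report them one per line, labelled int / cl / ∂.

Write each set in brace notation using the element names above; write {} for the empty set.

int(A) = {}
cl(A)  = {NW,W,N,E,NE,S}
∂A     = {NW,W,N,E,NE,S}

U open, U⊆A: {}. int(A) = ⋃ = {}
X∖A={W,N,NE}, int(X∖A)={}, hence cl(A)={NW,W,N,E,NE,S}
∂A: remove int from cl → {NW,W,N,E,NE,S}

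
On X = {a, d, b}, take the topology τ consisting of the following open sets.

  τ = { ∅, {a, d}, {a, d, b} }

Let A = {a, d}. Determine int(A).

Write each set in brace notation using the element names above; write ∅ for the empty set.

{a, d}

interior: largest open inside A is {a, d} (from ∅, {a, d})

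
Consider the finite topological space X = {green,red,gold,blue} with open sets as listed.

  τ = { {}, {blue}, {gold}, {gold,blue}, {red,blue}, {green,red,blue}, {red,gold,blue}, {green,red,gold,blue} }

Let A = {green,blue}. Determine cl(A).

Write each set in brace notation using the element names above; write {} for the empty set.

X∖A={red,gold}, int(X∖A)={gold}, hence cl(A)={green,red,blue}

{green,red,blue}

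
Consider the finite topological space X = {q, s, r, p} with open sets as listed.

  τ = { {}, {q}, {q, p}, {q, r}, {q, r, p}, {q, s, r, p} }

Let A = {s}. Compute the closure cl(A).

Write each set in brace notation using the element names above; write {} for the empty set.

{s}

cl via duality: int({q, r, p}) = {q, r, p}, so X∖{q, r, p} = {s}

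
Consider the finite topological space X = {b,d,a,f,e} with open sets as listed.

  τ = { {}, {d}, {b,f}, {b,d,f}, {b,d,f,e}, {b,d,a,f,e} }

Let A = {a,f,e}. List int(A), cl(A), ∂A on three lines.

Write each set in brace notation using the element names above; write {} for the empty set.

open subsets of A: {}; so int(A) = {}
closure: X∖int(X∖A) = X∖{d} = {b,a,f,e}
∂A = {b,a,f,e} minus {} = {b,a,f,e}

int(A) = {}
cl(A)  = {b,a,f,e}
∂A     = {b,a,f,e}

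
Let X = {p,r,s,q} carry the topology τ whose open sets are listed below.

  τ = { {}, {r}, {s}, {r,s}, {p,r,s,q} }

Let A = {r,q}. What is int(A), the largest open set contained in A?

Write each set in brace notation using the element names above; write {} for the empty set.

{r}

U open, U⊆A: {}, {r}. int(A) = ⋃ = {r}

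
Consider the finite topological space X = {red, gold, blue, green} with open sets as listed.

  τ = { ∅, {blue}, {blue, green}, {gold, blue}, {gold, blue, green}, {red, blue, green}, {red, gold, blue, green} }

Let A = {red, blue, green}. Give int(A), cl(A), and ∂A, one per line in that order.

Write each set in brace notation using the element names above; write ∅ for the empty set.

interior: largest open inside A is {red, blue, green} (from ∅, {blue}, {blue, green}, {red, blue, green})
cl via duality: int({gold}) = ∅, so X∖∅ = {red, gold, blue, green}
cl∖int = {gold}

int(A) = {red, blue, green}
cl(A)  = {red, gold, blue, green}
∂A     = {gold}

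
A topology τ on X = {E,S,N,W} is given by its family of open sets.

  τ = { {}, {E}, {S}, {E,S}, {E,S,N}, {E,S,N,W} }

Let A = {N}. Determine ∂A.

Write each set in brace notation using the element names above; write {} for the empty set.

{N,W}

open subsets of A: {}; so int(A) = {}
closure: X∖int(X∖A) = X∖{E,S} = {N,W}
∂A = {N,W} minus {} = {N,W}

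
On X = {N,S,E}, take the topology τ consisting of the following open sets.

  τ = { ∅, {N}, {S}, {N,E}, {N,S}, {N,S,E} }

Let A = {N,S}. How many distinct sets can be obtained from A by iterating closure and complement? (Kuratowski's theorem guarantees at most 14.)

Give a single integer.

4

closure: X∖int(X∖A) = X∖∅ = {N,S,E}
Let k=closure and c=complement:
  1. A     = {N,S}
  2. kA    = {N,S,E}
  3. cA    = {E}
  4. ckA   = ∅
— saturated at 4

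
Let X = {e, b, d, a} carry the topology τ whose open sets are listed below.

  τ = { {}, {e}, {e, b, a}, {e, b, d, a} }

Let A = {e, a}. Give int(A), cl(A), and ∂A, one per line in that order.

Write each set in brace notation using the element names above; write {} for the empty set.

int(A) = {e}
cl(A)  = {e, b, d, a}
∂A     = {b, d, a}

interior: largest open inside A is {e} (from {}, {e})
cl via duality: int({b, d}) = {}, so X∖{} = {e, b, d, a}
cl∖int = {b, d, a}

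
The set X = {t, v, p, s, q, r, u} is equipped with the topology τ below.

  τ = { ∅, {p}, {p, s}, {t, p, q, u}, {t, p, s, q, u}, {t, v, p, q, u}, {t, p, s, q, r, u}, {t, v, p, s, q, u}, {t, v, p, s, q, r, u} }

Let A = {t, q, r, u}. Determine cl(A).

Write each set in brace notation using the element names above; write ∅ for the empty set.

cl via duality: int({v, p, s}) = {p, s}, so X∖{p, s} = {t, v, q, r, u}

{t, v, q, r, u}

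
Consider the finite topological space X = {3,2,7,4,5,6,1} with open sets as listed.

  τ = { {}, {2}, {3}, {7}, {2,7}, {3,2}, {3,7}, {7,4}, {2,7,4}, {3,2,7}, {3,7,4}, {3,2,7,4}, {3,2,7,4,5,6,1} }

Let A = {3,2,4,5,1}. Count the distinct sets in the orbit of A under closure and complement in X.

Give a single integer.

X∖A={7,6}, int(X∖A)={7}, hence cl(A)={3,2,4,5,6,1}
Orbit (k=closure, c=complement):
  1. A     = {3,2,4,5,1}
  2. kA    = {3,2,4,5,6,1}
  3. cA    = {7,6}
  4. ckA   = {7}
  5. kcA   = {7,4,5,6,1}
  6. ckcA  = {3,2}
  7. kckcA = {3,2,5,6,1}
  8. ckckcA = {7,4}
(closed under both — stop)

8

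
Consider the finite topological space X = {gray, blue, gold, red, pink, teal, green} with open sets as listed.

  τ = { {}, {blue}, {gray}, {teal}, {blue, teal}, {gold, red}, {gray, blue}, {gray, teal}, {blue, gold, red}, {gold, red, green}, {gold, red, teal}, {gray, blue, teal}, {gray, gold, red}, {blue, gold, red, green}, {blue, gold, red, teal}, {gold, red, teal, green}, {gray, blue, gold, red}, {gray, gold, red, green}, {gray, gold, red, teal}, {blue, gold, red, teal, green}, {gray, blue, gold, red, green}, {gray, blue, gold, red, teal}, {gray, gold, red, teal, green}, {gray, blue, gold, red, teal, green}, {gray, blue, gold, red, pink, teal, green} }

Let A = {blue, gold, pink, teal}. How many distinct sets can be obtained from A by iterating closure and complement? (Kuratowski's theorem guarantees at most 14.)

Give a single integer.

10

closure: X∖int(X∖A) = X∖{gray} = {blue, gold, red, pink, teal, green}
Let k=closure and c=complement:
  1. A     = {blue, gold, pink, teal}
  2. kA    = {blue, gold, red, pink, teal, green}
  3. cA    = {gray, red, green}
  4. ckA   = {gray}
  5. kcA   = {gray, gold, red, pink, green}
  6. kckA  = {gray, pink}
  7. ckcA  = {blue, teal}
  8. ckckA = {blue, gold, red, teal, green}
  9. kckcA = {blue, pink, teal}
  10. ckckcA = {gray, gold, red, green}
— saturated at 10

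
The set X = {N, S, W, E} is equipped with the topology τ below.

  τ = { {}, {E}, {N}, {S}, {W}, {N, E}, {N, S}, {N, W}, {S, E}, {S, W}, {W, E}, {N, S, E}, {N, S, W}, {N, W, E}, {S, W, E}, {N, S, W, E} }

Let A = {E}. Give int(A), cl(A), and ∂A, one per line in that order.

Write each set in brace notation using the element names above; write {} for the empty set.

interior: largest open inside A is {E} (from {}, {E})
cl via duality: int({N, S, W}) = {N, S, W}, so X∖{N, S, W} = {E}
cl∖int = {}

int(A) = {E}
cl(A)  = {E}
∂A     = {}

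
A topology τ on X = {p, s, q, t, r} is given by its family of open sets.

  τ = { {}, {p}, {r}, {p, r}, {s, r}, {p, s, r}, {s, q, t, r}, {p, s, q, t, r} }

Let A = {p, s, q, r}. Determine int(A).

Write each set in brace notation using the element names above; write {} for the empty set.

{p, s, r}

open subsets of A: {}, {r}, {p}, {p, r}, {s, r}, {p, s, r}; so int(A) = {p, s, r}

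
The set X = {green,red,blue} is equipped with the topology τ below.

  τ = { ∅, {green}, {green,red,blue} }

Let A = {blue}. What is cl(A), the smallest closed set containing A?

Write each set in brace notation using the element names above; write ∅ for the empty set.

{red,blue}

closure: X∖int(X∖A) = X∖{green} = {red,blue}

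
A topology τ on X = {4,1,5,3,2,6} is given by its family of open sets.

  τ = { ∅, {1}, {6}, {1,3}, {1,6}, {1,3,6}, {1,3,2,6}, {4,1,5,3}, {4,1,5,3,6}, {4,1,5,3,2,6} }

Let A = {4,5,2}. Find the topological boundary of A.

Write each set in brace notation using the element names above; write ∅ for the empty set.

U open, U⊆A: ∅. int(A) = ⋃ = ∅
X∖A={1,3,6}, int(X∖A)={1,3,6}, hence cl(A)={4,5,2}
∂A: remove int from cl → {4,5,2}

{4,5,2}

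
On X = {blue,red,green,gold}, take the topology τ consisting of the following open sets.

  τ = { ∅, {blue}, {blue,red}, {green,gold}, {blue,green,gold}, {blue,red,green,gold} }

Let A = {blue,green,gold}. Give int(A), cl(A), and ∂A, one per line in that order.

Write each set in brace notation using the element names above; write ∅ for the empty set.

U open, U⊆A: ∅, {blue}, {green,gold}, {blue,green,gold}. int(A) = ⋃ = {blue,green,gold}
X∖A={red}, int(X∖A)=∅, hence cl(A)={blue,red,green,gold}
∂A: remove int from cl → {red}

int(A) = {blue,green,gold}
cl(A)  = {blue,red,green,gold}
∂A     = {red}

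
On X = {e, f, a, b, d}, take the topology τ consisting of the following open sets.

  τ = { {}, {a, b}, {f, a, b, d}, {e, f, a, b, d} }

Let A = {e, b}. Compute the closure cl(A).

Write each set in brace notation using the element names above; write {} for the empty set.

X∖A={f, a, d}, int(X∖A)={}, hence cl(A)={e, f, a, b, d}

{e, f, a, b, d}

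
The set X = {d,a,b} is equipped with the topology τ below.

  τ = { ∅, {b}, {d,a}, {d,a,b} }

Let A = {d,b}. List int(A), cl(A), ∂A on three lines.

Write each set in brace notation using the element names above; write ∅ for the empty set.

U open, U⊆A: ∅, {b}. int(A) = ⋃ = {b}
X∖A={a}, int(X∖A)=∅, hence cl(A)={d,a,b}
∂A: remove int from cl → {d,a}

int(A) = {b}
cl(A)  = {d,a,b}
∂A     = {d,a}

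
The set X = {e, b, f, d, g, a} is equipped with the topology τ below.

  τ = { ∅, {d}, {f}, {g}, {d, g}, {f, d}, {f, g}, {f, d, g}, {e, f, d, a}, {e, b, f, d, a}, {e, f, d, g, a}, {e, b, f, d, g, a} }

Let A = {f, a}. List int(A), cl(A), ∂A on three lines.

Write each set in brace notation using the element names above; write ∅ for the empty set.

U open, U⊆A: ∅, {f}. int(A) = ⋃ = {f}
X∖A={e, b, d, g}, int(X∖A)={d, g}, hence cl(A)={e, b, f, a}
∂A: remove int from cl → {e, b, a}

int(A) = {f}
cl(A)  = {e, b, f, a}
∂A     = {e, b, a}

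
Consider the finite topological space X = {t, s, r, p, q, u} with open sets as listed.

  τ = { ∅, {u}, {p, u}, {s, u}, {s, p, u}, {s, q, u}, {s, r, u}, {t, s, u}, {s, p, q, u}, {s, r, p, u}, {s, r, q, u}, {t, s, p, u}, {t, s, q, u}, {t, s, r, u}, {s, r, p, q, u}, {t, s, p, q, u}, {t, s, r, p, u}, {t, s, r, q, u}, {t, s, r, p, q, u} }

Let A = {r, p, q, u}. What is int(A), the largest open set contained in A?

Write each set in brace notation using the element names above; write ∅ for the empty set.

{p, u}

U open, U⊆A: ∅, {u}, {p, u}. int(A) = ⋃ = {p, u}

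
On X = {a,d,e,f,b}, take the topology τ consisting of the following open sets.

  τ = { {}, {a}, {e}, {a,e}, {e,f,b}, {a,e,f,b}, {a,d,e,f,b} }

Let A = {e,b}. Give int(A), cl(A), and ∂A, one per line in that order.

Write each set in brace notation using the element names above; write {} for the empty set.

open subsets of A: {}, {e}; so int(A) = {e}
closure: X∖int(X∖A) = X∖{a} = {d,e,f,b}
∂A = {d,e,f,b} minus {e} = {d,f,b}

int(A) = {e}
cl(A)  = {d,e,f,b}
∂A     = {d,f,b}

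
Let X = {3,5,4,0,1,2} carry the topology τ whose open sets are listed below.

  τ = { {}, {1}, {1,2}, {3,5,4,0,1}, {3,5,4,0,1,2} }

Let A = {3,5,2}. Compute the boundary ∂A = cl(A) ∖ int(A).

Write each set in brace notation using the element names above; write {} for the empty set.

{3,5,4,0,2}

open subsets of A: {}; so int(A) = {}
closure: X∖int(X∖A) = X∖{1} = {3,5,4,0,2}
∂A = {3,5,4,0,2} minus {} = {3,5,4,0,2}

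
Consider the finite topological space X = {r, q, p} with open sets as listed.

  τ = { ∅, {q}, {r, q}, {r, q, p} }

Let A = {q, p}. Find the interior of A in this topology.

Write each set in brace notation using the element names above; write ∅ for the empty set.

{q}

opens ⊆ A: ∅, {q}; union → int = {q}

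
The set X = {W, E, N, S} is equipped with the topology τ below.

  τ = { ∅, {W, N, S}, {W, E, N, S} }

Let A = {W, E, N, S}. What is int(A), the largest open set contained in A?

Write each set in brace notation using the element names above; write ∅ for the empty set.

interior: largest open inside A is {W, E, N, S} (from ∅, {W, N, S}, {W, E, N, S})

{W, E, N, S}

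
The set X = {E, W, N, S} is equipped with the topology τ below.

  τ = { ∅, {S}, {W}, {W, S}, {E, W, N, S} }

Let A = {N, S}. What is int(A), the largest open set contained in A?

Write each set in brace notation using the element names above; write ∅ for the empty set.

opens ⊆ A: ∅, {S}; union → int = {S}

{S}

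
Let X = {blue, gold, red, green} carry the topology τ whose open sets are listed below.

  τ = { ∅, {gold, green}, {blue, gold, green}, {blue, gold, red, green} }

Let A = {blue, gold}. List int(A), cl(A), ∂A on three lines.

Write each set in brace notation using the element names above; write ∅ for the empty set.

int(A) = ∅
cl(A)  = {blue, gold, red, green}
∂A     = {blue, gold, red, green}

interior: largest open inside A is ∅ (from ∅)
cl via duality: int({red, green}) = ∅, so X∖∅ = {blue, gold, red, green}
cl∖int = {blue, gold, red, green}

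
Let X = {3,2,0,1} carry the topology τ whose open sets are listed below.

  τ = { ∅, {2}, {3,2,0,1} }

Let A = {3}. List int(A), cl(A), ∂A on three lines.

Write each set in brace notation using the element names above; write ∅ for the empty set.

opens ⊆ A: ∅; union → int = ∅
complement {2,0,1}; its interior {2}; cl(A) = X∖{2} = {3,0,1}
boundary = {3,0,1} ∖ ∅ = {3,0,1}

int(A) = ∅
cl(A)  = {3,0,1}
∂A     = {3,0,1}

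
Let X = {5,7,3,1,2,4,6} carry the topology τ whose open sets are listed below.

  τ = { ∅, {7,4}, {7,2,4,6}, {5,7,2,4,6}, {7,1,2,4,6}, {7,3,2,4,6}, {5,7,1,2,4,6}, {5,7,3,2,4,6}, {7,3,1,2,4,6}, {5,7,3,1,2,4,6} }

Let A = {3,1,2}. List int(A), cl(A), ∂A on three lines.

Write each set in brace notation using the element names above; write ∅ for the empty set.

int(A) = ∅
cl(A)  = {5,3,1,2,6}
∂A     = {5,3,1,2,6}

interior: largest open inside A is ∅ (from ∅)
cl via duality: int({5,7,4,6}) = {7,4}, so X∖{7,4} = {5,3,1,2,6}
cl∖int = {5,3,1,2,6}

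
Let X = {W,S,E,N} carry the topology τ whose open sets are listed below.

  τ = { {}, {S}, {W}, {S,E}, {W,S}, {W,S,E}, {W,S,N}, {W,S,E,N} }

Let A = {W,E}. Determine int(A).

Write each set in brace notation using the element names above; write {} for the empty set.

opens ⊆ A: {}, {W}; union → int = {W}

{W}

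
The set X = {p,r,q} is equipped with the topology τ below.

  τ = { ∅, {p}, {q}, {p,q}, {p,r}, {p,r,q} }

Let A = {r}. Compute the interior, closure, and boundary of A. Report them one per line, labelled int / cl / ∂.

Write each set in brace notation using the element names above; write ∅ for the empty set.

int(A) = ∅
cl(A)  = {r}
∂A     = {r}

interior: largest open inside A is ∅ (from ∅)
cl via duality: int({p,q}) = {p,q}, so X∖{p,q} = {r}
cl∖int = {r}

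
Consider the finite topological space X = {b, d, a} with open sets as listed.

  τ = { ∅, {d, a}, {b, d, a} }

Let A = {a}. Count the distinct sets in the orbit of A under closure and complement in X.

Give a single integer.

cl via duality: int({b, d}) = ∅, so X∖∅ = {b, d, a}
Write k for closure, c for complement:
  1. A     = {a}
  2. kA    = {b, d, a}
  3. cA    = {b, d}
  4. ckA   = ∅
applying k or c yields no new set

4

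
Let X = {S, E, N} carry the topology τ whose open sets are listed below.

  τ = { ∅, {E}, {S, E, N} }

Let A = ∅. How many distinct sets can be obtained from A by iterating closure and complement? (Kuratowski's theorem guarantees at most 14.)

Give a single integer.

2

closure: X∖int(X∖A) = X∖{S, E, N} = ∅
Let k=closure and c=complement:
  1. A     = ∅
  2. cA    = {S, E, N}
— saturated at 2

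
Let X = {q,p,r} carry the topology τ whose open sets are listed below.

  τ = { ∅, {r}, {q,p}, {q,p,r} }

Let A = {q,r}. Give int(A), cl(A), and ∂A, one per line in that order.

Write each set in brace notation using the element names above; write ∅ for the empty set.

int(A) = {r}
cl(A)  = {q,p,r}
∂A     = {q,p}

U open, U⊆A: ∅, {r}. int(A) = ⋃ = {r}
X∖A={p}, int(X∖A)=∅, hence cl(A)={q,p,r}
∂A: remove int from cl → {q,p}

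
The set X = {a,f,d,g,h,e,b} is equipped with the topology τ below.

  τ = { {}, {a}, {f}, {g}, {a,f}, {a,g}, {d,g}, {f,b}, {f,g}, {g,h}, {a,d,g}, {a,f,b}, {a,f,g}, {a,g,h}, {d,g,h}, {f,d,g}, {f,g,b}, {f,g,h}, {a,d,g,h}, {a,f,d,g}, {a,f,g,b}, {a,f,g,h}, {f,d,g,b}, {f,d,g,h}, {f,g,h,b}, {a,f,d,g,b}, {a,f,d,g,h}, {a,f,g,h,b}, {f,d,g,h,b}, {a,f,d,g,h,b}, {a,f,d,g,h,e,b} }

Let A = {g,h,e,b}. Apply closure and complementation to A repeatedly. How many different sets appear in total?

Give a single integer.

10

X∖A={a,f,d}, int(X∖A)={a,f}, hence cl(A)={d,g,h,e,b}
Orbit (k=closure, c=complement):
  1. A     = {g,h,e,b}
  2. kA    = {d,g,h,e,b}
  3. cA    = {a,f,d}
  4. ckA   = {a,f}
  5. kcA   = {a,f,d,e,b}
  6. kckA  = {a,f,e,b}
  7. ckcA  = {g,h}
  8. ckckA = {d,g,h}
  9. kckcA = {d,g,h,e}
  10. ckckcA = {a,f,b}
(closed under both — stop)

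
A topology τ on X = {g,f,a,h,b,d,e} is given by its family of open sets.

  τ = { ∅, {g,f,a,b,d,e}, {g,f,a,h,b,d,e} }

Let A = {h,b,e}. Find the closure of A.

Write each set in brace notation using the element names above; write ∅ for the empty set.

complement {g,f,a,d}; its interior ∅; cl(A) = X∖∅ = {g,f,a,h,b,d,e}

{g,f,a,h,b,d,e}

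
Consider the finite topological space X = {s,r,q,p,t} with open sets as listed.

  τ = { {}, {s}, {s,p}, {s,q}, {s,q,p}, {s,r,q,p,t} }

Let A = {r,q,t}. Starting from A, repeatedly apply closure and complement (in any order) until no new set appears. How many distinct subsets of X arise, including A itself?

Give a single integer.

4

complement {s,p}; its interior {s,p}; cl(A) = X∖{s,p} = {r,q,t}
With k = closure, c = complement:
  1. A     = {r,q,t}
  2. cA    = {s,p}
  3. kcA   = {s,r,q,p,t}
  4. ckcA  = {}
k, c of each give nothing new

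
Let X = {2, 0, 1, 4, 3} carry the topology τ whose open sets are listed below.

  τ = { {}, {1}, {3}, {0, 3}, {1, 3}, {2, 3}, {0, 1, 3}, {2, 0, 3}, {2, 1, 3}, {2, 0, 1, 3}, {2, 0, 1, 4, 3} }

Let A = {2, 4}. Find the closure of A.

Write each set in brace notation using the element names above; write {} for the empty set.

{2, 4}

cl via duality: int({0, 1, 3}) = {0, 1, 3}, so X∖{0, 1, 3} = {2, 4}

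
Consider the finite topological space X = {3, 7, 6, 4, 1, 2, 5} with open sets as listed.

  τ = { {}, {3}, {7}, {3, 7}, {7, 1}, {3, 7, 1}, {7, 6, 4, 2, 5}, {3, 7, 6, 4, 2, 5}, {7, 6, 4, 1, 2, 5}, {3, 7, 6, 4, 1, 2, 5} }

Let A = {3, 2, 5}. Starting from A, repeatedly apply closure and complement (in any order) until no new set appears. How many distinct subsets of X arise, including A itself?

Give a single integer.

X∖A={7, 6, 4, 1}, int(X∖A)={7, 1}, hence cl(A)={3, 6, 4, 2, 5}
Orbit (k=closure, c=complement):
  1. A     = {3, 2, 5}
  2. kA    = {3, 6, 4, 2, 5}
  3. cA    = {7, 6, 4, 1}
  4. ckA   = {7, 1}
  5. kcA   = {7, 6, 4, 1, 2, 5}
  6. ckcA  = {3}
(closed under both — stop)

6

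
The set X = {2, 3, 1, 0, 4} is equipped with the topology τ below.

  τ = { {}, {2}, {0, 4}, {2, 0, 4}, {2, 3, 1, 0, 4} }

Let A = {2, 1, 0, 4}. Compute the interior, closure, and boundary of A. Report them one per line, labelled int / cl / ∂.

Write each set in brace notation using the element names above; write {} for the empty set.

open subsets of A: {}, {2}, {0, 4}, {2, 0, 4}; so int(A) = {2, 0, 4}
closure: X∖int(X∖A) = X∖{} = {2, 3, 1, 0, 4}
∂A = {2, 3, 1, 0, 4} minus {2, 0, 4} = {3, 1}

int(A) = {2, 0, 4}
cl(A)  = {2, 3, 1, 0, 4}
∂A     = {3, 1}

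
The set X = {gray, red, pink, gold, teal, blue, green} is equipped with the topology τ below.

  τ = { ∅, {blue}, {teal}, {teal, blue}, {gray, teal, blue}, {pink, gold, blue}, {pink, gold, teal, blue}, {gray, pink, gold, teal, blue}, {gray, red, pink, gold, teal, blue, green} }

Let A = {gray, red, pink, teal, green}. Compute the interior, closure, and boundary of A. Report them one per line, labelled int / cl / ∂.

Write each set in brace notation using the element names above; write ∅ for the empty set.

opens ⊆ A: ∅, {teal}; union → int = {teal}
complement {gold, blue}; its interior {blue}; cl(A) = X∖{blue} = {gray, red, pink, gold, teal, green}
boundary = {gray, red, pink, gold, teal, green} ∖ {teal} = {gray, red, pink, gold, green}

int(A) = {teal}
cl(A)  = {gray, red, pink, gold, teal, green}
∂A     = {gray, red, pink, gold, green}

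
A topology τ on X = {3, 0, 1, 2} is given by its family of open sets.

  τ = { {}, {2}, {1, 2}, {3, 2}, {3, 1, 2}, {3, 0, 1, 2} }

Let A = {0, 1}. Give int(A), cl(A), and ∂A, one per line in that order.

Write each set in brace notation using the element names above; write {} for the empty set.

int(A) = {}
cl(A)  = {0, 1}
∂A     = {0, 1}

interior: largest open inside A is {} (from {})
cl via duality: int({3, 2}) = {3, 2}, so X∖{3, 2} = {0, 1}
cl∖int = {0, 1}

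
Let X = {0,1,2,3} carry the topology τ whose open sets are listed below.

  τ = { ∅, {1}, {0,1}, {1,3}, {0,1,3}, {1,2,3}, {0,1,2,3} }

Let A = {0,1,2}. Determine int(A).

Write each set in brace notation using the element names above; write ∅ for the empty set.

{0,1}

opens ⊆ A: ∅, {1}, {0,1}; union → int = {0,1}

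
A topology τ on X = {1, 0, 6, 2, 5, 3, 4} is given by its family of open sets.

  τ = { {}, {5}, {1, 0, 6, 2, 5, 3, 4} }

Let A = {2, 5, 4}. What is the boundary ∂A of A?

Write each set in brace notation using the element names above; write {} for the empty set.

interior: largest open inside A is {5} (from {}, {5})
cl via duality: int({1, 0, 6, 3}) = {}, so X∖{} = {1, 0, 6, 2, 5, 3, 4}
cl∖int = {1, 0, 6, 2, 3, 4}

{1, 0, 6, 2, 3, 4}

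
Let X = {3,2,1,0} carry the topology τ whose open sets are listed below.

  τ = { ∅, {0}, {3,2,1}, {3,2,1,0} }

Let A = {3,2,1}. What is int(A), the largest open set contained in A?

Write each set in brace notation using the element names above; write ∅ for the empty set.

U open, U⊆A: ∅, {3,2,1}. int(A) = ⋃ = {3,2,1}

{3,2,1}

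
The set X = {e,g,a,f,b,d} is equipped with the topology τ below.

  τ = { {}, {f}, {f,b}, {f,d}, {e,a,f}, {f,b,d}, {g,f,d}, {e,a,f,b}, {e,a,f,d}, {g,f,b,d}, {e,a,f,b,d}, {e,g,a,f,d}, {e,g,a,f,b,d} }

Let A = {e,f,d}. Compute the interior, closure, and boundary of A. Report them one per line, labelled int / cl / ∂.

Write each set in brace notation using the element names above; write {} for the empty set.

int(A) = {f,d}
cl(A)  = {e,g,a,f,b,d}
∂A     = {e,g,a,b}

interior: largest open inside A is {f,d} (from {}, {f}, {f,d})
cl via duality: int({g,a,b}) = {}, so X∖{} = {e,g,a,f,b,d}
cl∖int = {e,g,a,b}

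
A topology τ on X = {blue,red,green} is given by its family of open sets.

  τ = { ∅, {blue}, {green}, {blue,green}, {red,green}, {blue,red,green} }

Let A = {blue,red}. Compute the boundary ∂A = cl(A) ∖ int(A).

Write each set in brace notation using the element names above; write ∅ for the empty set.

{red}

U open, U⊆A: ∅, {blue}. int(A) = ⋃ = {blue}
X∖A={green}, int(X∖A)={green}, hence cl(A)={blue,red}
∂A: remove int from cl → {red}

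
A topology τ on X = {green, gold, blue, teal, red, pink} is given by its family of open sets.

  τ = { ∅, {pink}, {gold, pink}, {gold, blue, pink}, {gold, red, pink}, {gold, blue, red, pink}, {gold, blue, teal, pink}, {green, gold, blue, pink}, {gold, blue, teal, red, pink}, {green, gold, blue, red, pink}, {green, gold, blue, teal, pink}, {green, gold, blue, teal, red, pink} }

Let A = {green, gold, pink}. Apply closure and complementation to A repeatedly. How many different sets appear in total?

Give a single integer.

6

cl via duality: int({blue, teal, red}) = ∅, so X∖∅ = {green, gold, blue, teal, red, pink}
Write k for closure, c for complement:
  1. A     = {green, gold, pink}
  2. kA    = {green, gold, blue, teal, red, pink}
  3. cA    = {blue, teal, red}
  4. ckA   = ∅
  5. kcA   = {green, blue, teal, red}
  6. ckcA  = {gold, pink}
applying k or c yields no new set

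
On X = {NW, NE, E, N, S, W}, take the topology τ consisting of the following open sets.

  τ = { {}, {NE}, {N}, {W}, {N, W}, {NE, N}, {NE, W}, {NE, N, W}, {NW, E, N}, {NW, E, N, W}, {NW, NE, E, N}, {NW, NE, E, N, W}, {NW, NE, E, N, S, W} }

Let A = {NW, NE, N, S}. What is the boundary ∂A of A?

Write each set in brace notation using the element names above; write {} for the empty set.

opens ⊆ A: {}, {N}, {NE}, {NE, N}; union → int = {NE, N}
complement {E, W}; its interior {W}; cl(A) = X∖{W} = {NW, NE, E, N, S}
boundary = {NW, NE, E, N, S} ∖ {NE, N} = {NW, E, S}

{NW, E, S}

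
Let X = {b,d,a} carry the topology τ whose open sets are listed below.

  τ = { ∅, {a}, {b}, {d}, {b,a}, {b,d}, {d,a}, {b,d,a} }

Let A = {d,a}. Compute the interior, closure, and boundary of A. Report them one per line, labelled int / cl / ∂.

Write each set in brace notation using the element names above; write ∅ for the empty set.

U open, U⊆A: ∅, {d}, {a}, {d,a}. int(A) = ⋃ = {d,a}
X∖A={b}, int(X∖A)={b}, hence cl(A)={d,a}
∂A: remove int from cl → ∅

int(A) = {d,a}
cl(A)  = {d,a}
∂A     = ∅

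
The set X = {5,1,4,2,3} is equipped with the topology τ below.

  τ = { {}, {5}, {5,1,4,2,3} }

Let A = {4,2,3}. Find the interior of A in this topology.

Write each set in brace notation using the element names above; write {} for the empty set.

{}

interior: largest open inside A is {} (from {})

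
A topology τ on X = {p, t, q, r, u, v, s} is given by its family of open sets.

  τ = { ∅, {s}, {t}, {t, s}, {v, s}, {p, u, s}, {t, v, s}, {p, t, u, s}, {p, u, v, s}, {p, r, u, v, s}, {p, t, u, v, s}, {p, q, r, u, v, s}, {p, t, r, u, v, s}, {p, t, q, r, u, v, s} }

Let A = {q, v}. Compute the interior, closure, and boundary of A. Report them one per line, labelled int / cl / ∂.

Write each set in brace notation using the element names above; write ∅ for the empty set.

interior: largest open inside A is ∅ (from ∅)
cl via duality: int({p, t, r, u, s}) = {p, t, u, s}, so X∖{p, t, u, s} = {q, r, v}
cl∖int = {q, r, v}

int(A) = ∅
cl(A)  = {q, r, v}
∂A     = {q, r, v}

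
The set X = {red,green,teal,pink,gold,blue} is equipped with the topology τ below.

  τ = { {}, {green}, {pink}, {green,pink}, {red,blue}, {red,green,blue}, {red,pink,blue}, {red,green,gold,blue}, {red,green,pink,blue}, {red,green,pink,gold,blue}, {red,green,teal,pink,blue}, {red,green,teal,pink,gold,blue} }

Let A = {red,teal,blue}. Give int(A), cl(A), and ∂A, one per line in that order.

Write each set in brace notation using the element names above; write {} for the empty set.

open subsets of A: {}, {red,blue}; so int(A) = {red,blue}
closure: X∖int(X∖A) = X∖{green,pink} = {red,teal,gold,blue}
∂A = {red,teal,gold,blue} minus {red,blue} = {teal,gold}

int(A) = {red,blue}
cl(A)  = {red,teal,gold,blue}
∂A     = {teal,gold}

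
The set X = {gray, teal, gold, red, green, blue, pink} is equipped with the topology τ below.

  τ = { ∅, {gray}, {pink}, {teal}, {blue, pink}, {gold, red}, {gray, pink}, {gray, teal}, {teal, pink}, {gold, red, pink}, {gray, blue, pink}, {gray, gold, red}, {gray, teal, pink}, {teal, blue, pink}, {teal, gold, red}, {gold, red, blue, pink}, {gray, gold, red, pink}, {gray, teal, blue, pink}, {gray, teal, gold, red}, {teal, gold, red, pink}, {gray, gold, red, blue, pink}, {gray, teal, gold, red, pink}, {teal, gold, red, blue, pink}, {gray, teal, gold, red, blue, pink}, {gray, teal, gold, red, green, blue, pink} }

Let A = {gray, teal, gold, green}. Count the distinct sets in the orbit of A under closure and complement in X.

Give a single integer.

10

X∖A={red, blue, pink}, int(X∖A)={blue, pink}, hence cl(A)={gray, teal, gold, red, green}
Orbit (k=closure, c=complement):
  1. A     = {gray, teal, gold, green}
  2. kA    = {gray, teal, gold, red, green}
  3. cA    = {red, blue, pink}
  4. ckA   = {blue, pink}
  5. kcA   = {gold, red, green, blue, pink}
  6. kckA  = {green, blue, pink}
  7. ckcA  = {gray, teal}
  8. ckckA = {gray, teal, gold, red}
  9. kckcA = {gray, teal, green}
  10. ckckcA = {gold, red, blue, pink}
(closed under both — stop)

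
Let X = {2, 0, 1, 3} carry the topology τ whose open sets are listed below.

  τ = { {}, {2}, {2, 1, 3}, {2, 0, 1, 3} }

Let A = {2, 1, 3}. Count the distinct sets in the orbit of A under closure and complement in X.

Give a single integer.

complement {0}; its interior {}; cl(A) = X∖{} = {2, 0, 1, 3}
With k = closure, c = complement:
  1. A     = {2, 1, 3}
  2. kA    = {2, 0, 1, 3}
  3. cA    = {0}
  4. ckA   = {}
k, c of each give nothing new

4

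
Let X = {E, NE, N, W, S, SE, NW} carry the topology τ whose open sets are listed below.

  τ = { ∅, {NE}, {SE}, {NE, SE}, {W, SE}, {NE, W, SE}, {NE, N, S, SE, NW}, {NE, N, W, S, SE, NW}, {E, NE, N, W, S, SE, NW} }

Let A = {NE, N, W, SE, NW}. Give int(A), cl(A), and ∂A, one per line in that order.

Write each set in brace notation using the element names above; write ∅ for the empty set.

U open, U⊆A: ∅, {NE}, {SE}, {NE, SE}, {W, SE}, {NE, W, SE}. int(A) = ⋃ = {NE, W, SE}
X∖A={E, S}, int(X∖A)=∅, hence cl(A)={E, NE, N, W, S, SE, NW}
∂A: remove int from cl → {E, N, S, NW}

int(A) = {NE, W, SE}
cl(A)  = {E, NE, N, W, S, SE, NW}
∂A     = {E, N, S, NW}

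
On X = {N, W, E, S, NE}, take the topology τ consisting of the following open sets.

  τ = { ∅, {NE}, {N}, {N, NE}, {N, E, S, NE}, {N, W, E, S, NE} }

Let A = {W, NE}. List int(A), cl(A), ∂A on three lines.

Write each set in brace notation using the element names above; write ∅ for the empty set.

int(A) = {NE}
cl(A)  = {W, E, S, NE}
∂A     = {W, E, S}

open subsets of A: ∅, {NE}; so int(A) = {NE}
closure: X∖int(X∖A) = X∖{N} = {W, E, S, NE}
∂A = {W, E, S, NE} minus {NE} = {W, E, S}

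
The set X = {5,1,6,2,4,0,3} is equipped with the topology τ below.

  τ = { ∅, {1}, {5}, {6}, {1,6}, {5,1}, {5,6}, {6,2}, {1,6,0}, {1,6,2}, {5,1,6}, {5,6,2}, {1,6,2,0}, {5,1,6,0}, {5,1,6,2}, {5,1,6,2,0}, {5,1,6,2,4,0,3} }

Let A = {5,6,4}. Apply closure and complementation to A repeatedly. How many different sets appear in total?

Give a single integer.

8

closure: X∖int(X∖A) = X∖{1} = {5,6,2,4,0,3}
Let k=closure and c=complement:
  1. A     = {5,6,4}
  2. kA    = {5,6,2,4,0,3}
  3. cA    = {1,2,0,3}
  4. ckA   = {1}
  5. kcA   = {1,2,4,0,3}
  6. kckA  = {1,4,0,3}
  7. ckcA  = {5,6}
  8. ckckA = {5,6,2}
— saturated at 8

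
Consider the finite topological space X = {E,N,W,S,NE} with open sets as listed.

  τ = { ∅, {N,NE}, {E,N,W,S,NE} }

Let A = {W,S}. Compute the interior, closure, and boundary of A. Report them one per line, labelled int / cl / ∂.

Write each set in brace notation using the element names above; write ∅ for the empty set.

opens ⊆ A: ∅; union → int = ∅
complement {E,N,NE}; its interior {N,NE}; cl(A) = X∖{N,NE} = {E,W,S}
boundary = {E,W,S} ∖ ∅ = {E,W,S}

int(A) = ∅
cl(A)  = {E,W,S}
∂A     = {E,W,S}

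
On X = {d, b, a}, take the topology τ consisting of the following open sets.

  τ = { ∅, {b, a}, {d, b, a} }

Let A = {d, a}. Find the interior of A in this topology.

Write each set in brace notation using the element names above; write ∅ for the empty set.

open subsets of A: ∅; so int(A) = ∅

∅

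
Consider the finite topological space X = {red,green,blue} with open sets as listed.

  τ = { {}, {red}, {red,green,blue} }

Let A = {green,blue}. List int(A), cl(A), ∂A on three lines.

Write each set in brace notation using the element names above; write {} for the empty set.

interior: largest open inside A is {} (from {})
cl via duality: int({red}) = {red}, so X∖{red} = {green,blue}
cl∖int = {green,blue}

int(A) = {}
cl(A)  = {green,blue}
∂A     = {green,blue}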